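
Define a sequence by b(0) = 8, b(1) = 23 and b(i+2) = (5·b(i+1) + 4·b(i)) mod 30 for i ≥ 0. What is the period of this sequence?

We have b(0) = 8; b(1) = 23; b(2) = 27; b(3) = 17; b(4) = 13; b(5) = 13; b(6) = 27; b(7) = 7; b(8) = 23; b(9) = 23; b(10) = 27.
Since (b(9), b(10)) = (b(1), b(2)) = (23, 27) (two consecutive terms determine the rest), the sequence is eventually periodic: after a pre-period of length 1 it cycles with period 8.

8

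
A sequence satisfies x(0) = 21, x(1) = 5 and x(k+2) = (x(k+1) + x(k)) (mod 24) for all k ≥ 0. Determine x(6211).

Computing terms: x(0) = 21,  x(1) = 5,  x(2) = 2,  x(3) = 7,  x(4) = 9,  x(5) = 16,  x(6) = 1,  x(7) = 17,  x(8) = 18,  x(9) = 11,  x(10) = 5,  x(11) = 16,  x(12) = 21,  x(13) = 13,  x(14) = 10,  x(15) = 23,  x(16) = 9,  x(17) = 8,  x(18) = 17,  x(19) = 1,  x(20) = 18,  x(21) = 19,  x(22) = 13,  x(23) = 8,  x(24) = 21,  x(25) = 5.
Since (x(24), x(25)) = (x(0), x(1)) = (21, 5) (two consecutive terms determine the rest), the sequence is periodic with period 24.
(6211 - 0) mod 24 = 19, so x(6211) = x(19) = 1.

1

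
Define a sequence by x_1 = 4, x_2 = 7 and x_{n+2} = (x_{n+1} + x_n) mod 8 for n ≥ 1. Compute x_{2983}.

Computing terms: x_1 = 4,  x_2 = 7,  x_3 = 3,  x_4 = 2,  x_5 = 5,  x_6 = 7,  x_7 = 4,  x_8 = 3,  x_9 = 7,  x_{10} = 2,  x_{11} = 1,  x_{12} = 3,  x_{13} = 4,  x_{14} = 7.
The sequence repeats with period 12.
So x_{2983} = x_{1 + ((2983-1) mod 12)} = x_7 = 4.

4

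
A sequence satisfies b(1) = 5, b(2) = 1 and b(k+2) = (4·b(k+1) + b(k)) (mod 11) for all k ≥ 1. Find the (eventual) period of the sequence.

We have b(1) = 5,  b(2) = 1,  b(3) = 9,  b(4) = 4,  b(5) = 3,  b(6) = 5,  b(7) = 1.
Since (b(6), b(7)) = (b(1), b(2)) = (5, 1) (two consecutive terms determine the rest), the sequence is periodic with period 5.

5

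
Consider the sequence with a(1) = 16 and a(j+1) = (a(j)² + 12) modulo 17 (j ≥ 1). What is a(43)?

14

a(1) = 16; a(2) = 13; a(3) = 11; a(4) = 14; a(5) = 4; a(6) = 11.
Since a(6) = a(3) = 11, the sequence is eventually periodic: after a pre-period of length 2 it cycles with period 3.
For j ≥ 3, a(j) depends only on (j - 3) mod 3. (43 - 3) mod 3 = 1, so a(43) = a(4) = 14.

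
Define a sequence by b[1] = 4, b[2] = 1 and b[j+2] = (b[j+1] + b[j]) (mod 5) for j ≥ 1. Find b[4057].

2

Computing terms: b[1] = 4,  b[2] = 1,  b[3] = 0,  b[4] = 1,  b[5] = 1,  b[6] = 2,  b[7] = 3,  b[8] = 0,  b[9] = 3,  b[10] = 3,  b[11] = 1,  b[12] = 4,  b[13] = 0,  b[14] = 4,  b[15] = 4,  b[16] = 3,  b[17] = 2,  b[18] = 0,  b[19] = 2,  b[20] = 2,  b[21] = 4,  b[22] = 1.
Since (b[21], b[22]) = (b[1], b[2]) = (4, 1) (two consecutive terms determine the rest), the sequence is periodic with period 20.
So b[4057] = b[1 + ((4057-1) mod 20)] = b[17] = 2.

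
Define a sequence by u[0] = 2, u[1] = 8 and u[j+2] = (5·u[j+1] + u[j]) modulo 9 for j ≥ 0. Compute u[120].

2

Computing terms: u[0] = 2,  u[1] = 8,  u[2] = 6,  u[3] = 2,  u[4] = 7,  u[5] = 1,  u[6] = 3,  u[7] = 7,  u[8] = 2,  u[9] = 8.
Since (u[8], u[9]) = (u[0], u[1]) = (2, 8) (two consecutive terms determine the rest), the sequence is periodic with period 8.
So u[120] = u[0 + ((120-0) mod 8)] = u[0] = 2.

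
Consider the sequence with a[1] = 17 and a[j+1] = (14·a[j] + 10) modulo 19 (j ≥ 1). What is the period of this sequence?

18

Computing terms: a[1] = 17; a[2] = 1; a[3] = 5; a[4] = 4; a[5] = 9; a[6] = 3; a[7] = 14; a[8] = 16; a[9] = 6; a[10] = 18; a[11] = 15; a[12] = 11; a[13] = 12; a[14] = 7; a[15] = 13; a[16] = 2; a[17] = 0; a[18] = 10; a[19] = 17.
Since a[19] = a[1] = 17, the sequence is periodic with period 18.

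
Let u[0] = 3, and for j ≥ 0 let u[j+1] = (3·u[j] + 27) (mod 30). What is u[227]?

12

Listing terms: u[0] = 3; u[1] = 6; u[2] = 15; u[3] = 12; u[4] = 3.
The sequence repeats with period 4.
So u[227] = u[0 + ((227-0) mod 4)] = u[3] = 12.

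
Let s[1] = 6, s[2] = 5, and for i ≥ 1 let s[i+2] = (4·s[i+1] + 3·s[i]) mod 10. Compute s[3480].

7

Listing terms: s[1] = 6; s[2] = 5; s[3] = 8; s[4] = 7; s[5] = 2; s[6] = 9; s[7] = 2; s[8] = 5; s[9] = 6; s[10] = 9; s[11] = 4; s[12] = 3; s[13] = 4; s[14] = 5; s[15] = 2; s[16] = 3; s[17] = 8; s[18] = 1; s[19] = 8; s[20] = 5; s[21] = 4; s[22] = 1; s[23] = 6; s[24] = 7; s[25] = 6; s[26] = 5.
The sequence repeats with period 24.
(3480 - 1) mod 24 = 23, so s[3480] = s[24] = 7.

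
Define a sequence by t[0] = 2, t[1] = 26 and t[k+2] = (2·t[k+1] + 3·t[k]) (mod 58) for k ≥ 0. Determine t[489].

We have t[0] = 2; t[1] = 26; t[2] = 0; t[3] = 20; t[4] = 40; t[5] = 24; t[6] = 52; t[7] = 2; t[8] = 44; t[9] = 36; t[10] = 30; t[11] = 52; t[12] = 20; t[13] = 22; t[14] = 46; t[15] = 42; t[16] = 48; t[17] = 48; t[18] = 8; t[19] = 44; t[20] = 54; t[21] = 8; t[22] = 4; t[23] = 32; t[24] = 18; t[25] = 16; t[26] = 28; t[27] = 46; t[28] = 2; t[29] = 26.
Since (t[28], t[29]) = (t[0], t[1]) = (2, 26) (two consecutive terms determine the rest), the sequence is periodic with period 28.
(489 - 0) mod 28 = 13, so t[489] = t[13] = 22.

22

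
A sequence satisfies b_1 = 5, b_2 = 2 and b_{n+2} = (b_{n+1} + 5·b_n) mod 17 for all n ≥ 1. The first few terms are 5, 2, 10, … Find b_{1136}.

13

b_1 = 5,  b_2 = 2,  b_3 = 10,  b_4 = 3,  b_5 = 2,  b_6 = 0,  b_7 = 10,  b_8 = 10,  b_9 = 9,  b_{10} = 8,  b_{11} = 2,  b_{12} = 8,  b_{13} = 1,  b_{14} = 7,  b_{15} = 12,  b_{16} = 13,  b_{17} = 5,  b_{18} = 2.
Since (b_{17}, b_{18}) = (b_1, b_2) = (5, 2) (two consecutive terms determine the rest), the sequence is periodic with period 16.
(1136 - 1) mod 16 = 15, so b_{1136} = b_{16} = 13.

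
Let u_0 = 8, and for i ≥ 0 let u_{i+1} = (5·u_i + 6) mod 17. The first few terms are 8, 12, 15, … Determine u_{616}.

6

We have u_0 = 8; u_1 = 12; u_2 = 15; u_3 = 13; u_4 = 3; u_5 = 4; u_6 = 9; u_7 = 0; u_8 = 6; u_9 = 2; u_{10} = 16; u_{11} = 1; u_{12} = 11; u_{13} = 10; u_{14} = 5; u_{15} = 14; u_{16} = 8.
The sequence repeats with period 16.
(616 - 0) mod 16 = 8, so u_{616} = u_8 = 6.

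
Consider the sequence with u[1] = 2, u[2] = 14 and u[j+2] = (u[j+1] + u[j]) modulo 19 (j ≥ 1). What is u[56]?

u[1] = 2; u[2] = 14; u[3] = 16; u[4] = 11; u[5] = 8; u[6] = 0; u[7] = 8; u[8] = 8; u[9] = 16; u[10] = 5; u[11] = 2; u[12] = 7; u[13] = 9; u[14] = 16; u[15] = 6; u[16] = 3; u[17] = 9; u[18] = 12; u[19] = 2; u[20] = 14.
The sequence repeats with period 18.
So u[56] = u[1 + ((56-1) mod 18)] = u[2] = 14.

14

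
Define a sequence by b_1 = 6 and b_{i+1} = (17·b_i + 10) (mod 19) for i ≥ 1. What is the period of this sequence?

9

Computing terms: b_1 = 6,  b_2 = 17,  b_3 = 14,  b_4 = 1,  b_5 = 8,  b_6 = 13,  b_7 = 3,  b_8 = 4,  b_9 = 2,  b_{10} = 6.
Since b_{10} = b_1 = 6, the sequence is periodic with period 9.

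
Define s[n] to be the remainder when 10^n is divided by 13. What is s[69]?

Listing terms: s[0] = 1, s[1] = 10, s[2] = 9, s[3] = 12, s[4] = 3, s[5] = 4, s[6] = 1.
Since s[6] = s[0] = 1, the sequence is periodic with period 6.
(69 - 0) mod 6 = 3, so s[69] = s[3] = 12.

12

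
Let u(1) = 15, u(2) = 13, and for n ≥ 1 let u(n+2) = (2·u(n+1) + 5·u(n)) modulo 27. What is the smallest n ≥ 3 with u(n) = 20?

u(1) = 15, u(2) = 13, u(3) = 20, u(4) = 24, u(5) = 13, u(6) = 11, u(7) = 6, u(8) = 13, u(9) = 2, u(10) = 15, u(11) = 13.
Since (u(10), u(11)) = (u(1), u(2)) = (15, 13) (two consecutive terms determine the rest), the sequence is periodic with period 9.
The value 20 first appears (with n ≥ 3) at u(3).

3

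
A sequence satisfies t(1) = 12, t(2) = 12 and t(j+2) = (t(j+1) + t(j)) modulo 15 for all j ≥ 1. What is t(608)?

Computing terms: t(1) = 12,  t(2) = 12,  t(3) = 9,  t(4) = 6,  t(5) = 0,  t(6) = 6,  t(7) = 6,  t(8) = 12,  t(9) = 3,  t(10) = 0,  t(11) = 3,  t(12) = 3,  t(13) = 6,  t(14) = 9,  t(15) = 0,  t(16) = 9,  t(17) = 9,  t(18) = 3,  t(19) = 12,  t(20) = 0,  t(21) = 12,  t(22) = 12.
Since (t(21), t(22)) = (t(1), t(2)) = (12, 12) (two consecutive terms determine the rest), the sequence is periodic with period 20.
(608 - 1) mod 20 = 7, so t(608) = t(8) = 12.

12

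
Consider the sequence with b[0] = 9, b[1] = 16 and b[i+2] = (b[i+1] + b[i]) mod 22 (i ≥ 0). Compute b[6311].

Computing terms: b[0] = 9, b[1] = 16, b[2] = 3, b[3] = 19, b[4] = 0, b[5] = 19, b[6] = 19, b[7] = 16, b[8] = 13, b[9] = 7, b[10] = 20, b[11] = 5, b[12] = 3, b[13] = 8, b[14] = 11, b[15] = 19, b[16] = 8, b[17] = 5, b[18] = 13, b[19] = 18, b[20] = 9, b[21] = 5, b[22] = 14, b[23] = 19, b[24] = 11, b[25] = 8, b[26] = 19, b[27] = 5, b[28] = 2, b[29] = 7, b[30] = 9, b[31] = 16.
Since (b[30], b[31]) = (b[0], b[1]) = (9, 16) (two consecutive terms determine the rest), the sequence is periodic with period 30.
(6311 - 0) mod 30 = 11, so b[6311] = b[11] = 5.

5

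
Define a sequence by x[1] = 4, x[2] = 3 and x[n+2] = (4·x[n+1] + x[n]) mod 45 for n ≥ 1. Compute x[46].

Listing terms: x[1] = 4, x[2] = 3, x[3] = 16, x[4] = 22, x[5] = 14, x[6] = 33, x[7] = 11, x[8] = 32, x[9] = 4, x[10] = 3.
Since (x[9], x[10]) = (x[1], x[2]) = (4, 3) (two consecutive terms determine the rest), the sequence is periodic with period 8.
So x[46] = x[1 + ((46-1) mod 8)] = x[6] = 33.

33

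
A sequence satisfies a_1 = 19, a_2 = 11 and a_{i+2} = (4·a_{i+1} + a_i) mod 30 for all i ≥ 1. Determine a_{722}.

11

a_1 = 19; a_2 = 11; a_3 = 3; a_4 = 23; a_5 = 5; a_6 = 13; a_7 = 27; a_8 = 1; a_9 = 1; a_{10} = 5; a_{11} = 21; a_{12} = 29; a_{13} = 17; a_{14} = 7; a_{15} = 15; a_{16} = 7; a_{17} = 13; a_{18} = 29; a_{19} = 9; a_{20} = 5; a_{21} = 29; a_{22} = 1; a_{23} = 3; a_{24} = 13; a_{25} = 25; a_{26} = 23; a_{27} = 27; a_{28} = 11; a_{29} = 11; a_{30} = 25; a_{31} = 21; a_{32} = 19; a_{33} = 7; a_{34} = 17; a_{35} = 15; a_{36} = 17; a_{37} = 23; a_{38} = 19; a_{39} = 9; a_{40} = 25; a_{41} = 19; a_{42} = 11.
The sequence repeats with period 40.
(722 - 1) mod 40 = 1, so a_{722} = a_2 = 11.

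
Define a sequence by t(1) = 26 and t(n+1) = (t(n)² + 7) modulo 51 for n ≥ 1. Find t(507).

Computing terms: t(1) = 26, t(2) = 20, t(3) = 50, t(4) = 8, t(5) = 20.
Since t(5) = t(2) = 20, the sequence is eventually periodic: after a pre-period of length 1 it cycles with period 3.
For n ≥ 2, t(n) depends only on (n - 2) mod 3. (507 - 2) mod 3 = 1, so t(507) = t(3) = 50.

50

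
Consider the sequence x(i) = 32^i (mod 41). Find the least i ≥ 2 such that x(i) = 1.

4

Computing terms: x(1) = 32, x(2) = 40, x(3) = 9, x(4) = 1, x(5) = 32.
Since x(5) = x(1) = 32, the sequence is periodic with period 4.
The value 1 first appears (with i ≥ 2) at x(4).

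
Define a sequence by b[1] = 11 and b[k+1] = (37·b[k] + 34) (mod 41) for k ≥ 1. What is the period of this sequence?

Computing terms: b[1] = 11; b[2] = 31; b[3] = 33; b[4] = 25; b[5] = 16; b[6] = 11.
Since b[6] = b[1] = 11, the sequence is periodic with period 5.

5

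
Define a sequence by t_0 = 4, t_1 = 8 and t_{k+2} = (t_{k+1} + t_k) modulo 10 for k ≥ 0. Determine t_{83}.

t_0 = 4; t_1 = 8; t_2 = 2; t_3 = 0; t_4 = 2; t_5 = 2; t_6 = 4; t_7 = 6; t_8 = 0; t_9 = 6; t_{10} = 6; t_{11} = 2; t_{12} = 8; t_{13} = 0; t_{14} = 8; t_{15} = 8; t_{16} = 6; t_{17} = 4; t_{18} = 0; t_{19} = 4; t_{20} = 4; t_{21} = 8.
The sequence repeats with period 20.
(83 - 0) mod 20 = 3, so t_{83} = t_3 = 0.

0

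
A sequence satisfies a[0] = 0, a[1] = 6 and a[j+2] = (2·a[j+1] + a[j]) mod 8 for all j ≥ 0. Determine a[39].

We have a[0] = 0,  a[1] = 6,  a[2] = 4,  a[3] = 6,  a[4] = 0,  a[5] = 6.
Since (a[4], a[5]) = (a[0], a[1]) = (0, 6) (two consecutive terms determine the rest), the sequence is periodic with period 4.
So a[39] = a[0 + ((39-0) mod 4)] = a[3] = 6.

6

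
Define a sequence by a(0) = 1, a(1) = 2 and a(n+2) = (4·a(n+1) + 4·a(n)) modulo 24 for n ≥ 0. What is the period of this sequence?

a(0) = 1,  a(1) = 2,  a(2) = 12,  a(3) = 8,  a(4) = 8,  a(5) = 16,  a(6) = 0,  a(7) = 16,  a(8) = 16,  a(9) = 8,  a(10) = 0,  a(11) = 8,  a(12) = 8.
Since (a(11), a(12)) = (a(3), a(4)) = (8, 8) (two consecutive terms determine the rest), the sequence is eventually periodic: after a pre-period of length 3 it cycles with period 8.

8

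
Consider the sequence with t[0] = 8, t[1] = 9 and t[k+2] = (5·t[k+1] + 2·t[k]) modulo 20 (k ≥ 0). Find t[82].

1

We have t[0] = 8; t[1] = 9; t[2] = 1; t[3] = 3; t[4] = 17; t[5] = 11; t[6] = 9; t[7] = 7; t[8] = 13; t[9] = 19; t[10] = 1; t[11] = 3.
Since (t[10], t[11]) = (t[2], t[3]) = (1, 3) (two consecutive terms determine the rest), the sequence is eventually periodic: after a pre-period of length 2 it cycles with period 8.
For k ≥ 2, t[k] depends only on (k - 2) mod 8. (82 - 2) mod 8 = 0, so t[82] = t[2] = 1.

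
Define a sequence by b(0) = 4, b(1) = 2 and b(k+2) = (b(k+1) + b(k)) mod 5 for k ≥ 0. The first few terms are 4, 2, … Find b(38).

1

Computing terms: b(0) = 4, b(1) = 2, b(2) = 1, b(3) = 3, b(4) = 4, b(5) = 2.
Since (b(4), b(5)) = (b(0), b(1)) = (4, 2) (two consecutive terms determine the rest), the sequence is periodic with period 4.
(38 - 0) mod 4 = 2, so b(38) = b(2) = 1.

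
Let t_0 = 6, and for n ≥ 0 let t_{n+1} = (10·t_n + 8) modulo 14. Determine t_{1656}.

6

t_0 = 6,  t_1 = 12,  t_2 = 2,  t_3 = 0,  t_4 = 8,  t_5 = 4,  t_6 = 6.
The sequence repeats with period 6.
So t_{1656} = t_{0 + ((1656-0) mod 6)} = t_0 = 6.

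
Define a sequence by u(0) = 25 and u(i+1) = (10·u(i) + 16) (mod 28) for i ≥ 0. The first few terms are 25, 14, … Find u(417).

8

We have u(0) = 25, u(1) = 14, u(2) = 16, u(3) = 8, u(4) = 12, u(5) = 24, u(6) = 4, u(7) = 0, u(8) = 16.
Since u(8) = u(2) = 16, the sequence is eventually periodic: after a pre-period of length 2 it cycles with period 6.
For i ≥ 2, u(i) depends only on (i - 2) mod 6. (417 - 2) mod 6 = 1, so u(417) = u(3) = 8.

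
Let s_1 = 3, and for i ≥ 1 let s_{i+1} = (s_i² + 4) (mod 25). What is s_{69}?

8

Listing terms: s_1 = 3, s_2 = 13, s_3 = 23, s_4 = 8, s_5 = 18, s_6 = 3.
The sequence repeats with period 5.
(69 - 1) mod 5 = 3, so s_{69} = s_4 = 8.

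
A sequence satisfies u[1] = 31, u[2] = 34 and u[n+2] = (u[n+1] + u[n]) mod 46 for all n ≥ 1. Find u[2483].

We have u[1] = 31,  u[2] = 34,  u[3] = 19,  u[4] = 7,  u[5] = 26,  u[6] = 33,  u[7] = 13,  u[8] = 0,  u[9] = 13,  u[10] = 13,  u[11] = 26,  u[12] = 39,  u[13] = 19,  u[14] = 12,  u[15] = 31,  u[16] = 43,  u[17] = 28,  u[18] = 25,  u[19] = 7,  u[20] = 32,  u[21] = 39,  u[22] = 25,  u[23] = 18,  u[24] = 43,  u[25] = 15,  u[26] = 12,  u[27] = 27,  u[28] = 39,  u[29] = 20,  u[30] = 13,  u[31] = 33,  u[32] = 0,  u[33] = 33,  u[34] = 33,  u[35] = 20,  u[36] = 7,  u[37] = 27,  u[38] = 34,  u[39] = 15,  u[40] = 3,  u[41] = 18,  u[42] = 21,  u[43] = 39,  u[44] = 14,  u[45] = 7,  u[46] = 21,  u[47] = 28,  u[48] = 3,  u[49] = 31,  u[50] = 34.
Since (u[49], u[50]) = (u[1], u[2]) = (31, 34) (two consecutive terms determine the rest), the sequence is periodic with period 48.
So u[2483] = u[1 + ((2483-1) mod 48)] = u[35] = 20.

20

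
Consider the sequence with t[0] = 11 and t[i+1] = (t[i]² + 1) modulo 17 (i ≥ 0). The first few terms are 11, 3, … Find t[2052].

Listing terms: t[0] = 11; t[1] = 3; t[2] = 10; t[3] = 16; t[4] = 2; t[5] = 5; t[6] = 9; t[7] = 14; t[8] = 10.
Since t[8] = t[2] = 10, the sequence is eventually periodic: after a pre-period of length 2 it cycles with period 6.
For i ≥ 2, t[i] depends only on (i - 2) mod 6. (2052 - 2) mod 6 = 4, so t[2052] = t[6] = 9.

9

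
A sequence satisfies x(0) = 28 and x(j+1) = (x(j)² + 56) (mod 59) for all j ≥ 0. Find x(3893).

We have x(0) = 28,  x(1) = 14,  x(2) = 16,  x(3) = 17,  x(4) = 50,  x(5) = 19,  x(6) = 4,  x(7) = 13,  x(8) = 48,  x(9) = 0,  x(10) = 56,  x(11) = 6,  x(12) = 33,  x(13) = 24,  x(14) = 42,  x(15) = 50.
Since x(15) = x(4) = 50, the sequence is eventually periodic: after a pre-period of length 4 it cycles with period 11.
For j ≥ 4, x(j) depends only on (j - 4) mod 11. (3893 - 4) mod 11 = 6, so x(3893) = x(10) = 56.

56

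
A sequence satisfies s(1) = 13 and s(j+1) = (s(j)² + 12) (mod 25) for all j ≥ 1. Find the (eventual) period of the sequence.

8

Computing terms: s(1) = 13,  s(2) = 6,  s(3) = 23,  s(4) = 16,  s(5) = 18,  s(6) = 11,  s(7) = 8,  s(8) = 1,  s(9) = 13.
Since s(9) = s(1) = 13, the sequence is periodic with period 8.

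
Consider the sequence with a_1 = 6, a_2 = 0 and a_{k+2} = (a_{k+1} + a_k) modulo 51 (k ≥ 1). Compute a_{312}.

We have a_1 = 6,  a_2 = 0,  a_3 = 6,  a_4 = 6,  a_5 = 12,  a_6 = 18,  a_7 = 30,  a_8 = 48,  a_9 = 27,  a_{10} = 24,  a_{11} = 0,  a_{12} = 24,  a_{13} = 24,  a_{14} = 48,  a_{15} = 21,  a_{16} = 18,  a_{17} = 39,  a_{18} = 6,  a_{19} = 45,  a_{20} = 0,  a_{21} = 45,  a_{22} = 45,  a_{23} = 39,  a_{24} = 33,  a_{25} = 21,  a_{26} = 3,  a_{27} = 24,  a_{28} = 27,  a_{29} = 0,  a_{30} = 27,  a_{31} = 27,  a_{32} = 3,  a_{33} = 30,  a_{34} = 33,  a_{35} = 12,  a_{36} = 45,  a_{37} = 6,  a_{38} = 0.
The sequence repeats with period 36.
So a_{312} = a_{1 + ((312-1) mod 36)} = a_{24} = 33.

33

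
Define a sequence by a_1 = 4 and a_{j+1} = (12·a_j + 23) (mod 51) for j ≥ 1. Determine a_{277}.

23

Computing terms: a_1 = 4,  a_2 = 20,  a_3 = 8,  a_4 = 17,  a_5 = 23,  a_6 = 44,  a_7 = 41,  a_8 = 5,  a_9 = 32,  a_{10} = 50,  a_{11} = 11,  a_{12} = 2,  a_{13} = 47,  a_{14} = 26,  a_{15} = 29,  a_{16} = 14,  a_{17} = 38,  a_{18} = 20.
Since a_{18} = a_2 = 20, the sequence is eventually periodic: after a pre-period of length 1 it cycles with period 16.
For j ≥ 2, a_j depends only on (j - 2) mod 16. (277 - 2) mod 16 = 3, so a_{277} = a_5 = 23.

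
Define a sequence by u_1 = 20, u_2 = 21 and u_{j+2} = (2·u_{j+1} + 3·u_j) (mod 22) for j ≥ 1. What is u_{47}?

We have u_1 = 20; u_2 = 21; u_3 = 14; u_4 = 3; u_5 = 4; u_6 = 17; u_7 = 2; u_8 = 11; u_9 = 6; u_{10} = 1; u_{11} = 20; u_{12} = 21.
Since (u_{11}, u_{12}) = (u_1, u_2) = (20, 21) (two consecutive terms determine the rest), the sequence is periodic with period 10.
So u_{47} = u_{1 + ((47-1) mod 10)} = u_7 = 2.

2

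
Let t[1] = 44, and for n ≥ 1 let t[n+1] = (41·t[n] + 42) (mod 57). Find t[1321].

t[1] = 44, t[2] = 22, t[3] = 32, t[4] = 43, t[5] = 38, t[6] = 4, t[7] = 35, t[8] = 52, t[9] = 8, t[10] = 28, t[11] = 50, t[12] = 40, t[13] = 29, t[14] = 34, t[15] = 11, t[16] = 37, t[17] = 20, t[18] = 7, t[19] = 44.
The sequence repeats with period 18.
So t[1321] = t[1 + ((1321-1) mod 18)] = t[7] = 35.

35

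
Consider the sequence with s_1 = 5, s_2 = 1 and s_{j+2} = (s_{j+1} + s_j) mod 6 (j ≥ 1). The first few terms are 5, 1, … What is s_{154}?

1

Listing terms: s_1 = 5,  s_2 = 1,  s_3 = 0,  s_4 = 1,  s_5 = 1,  s_6 = 2,  s_7 = 3,  s_8 = 5,  s_9 = 2,  s_{10} = 1,  s_{11} = 3,  s_{12} = 4,  s_{13} = 1,  s_{14} = 5,  s_{15} = 0,  s_{16} = 5,  s_{17} = 5,  s_{18} = 4,  s_{19} = 3,  s_{20} = 1,  s_{21} = 4,  s_{22} = 5,  s_{23} = 3,  s_{24} = 2,  s_{25} = 5,  s_{26} = 1.
Since (s_{25}, s_{26}) = (s_1, s_2) = (5, 1) (two consecutive terms determine the rest), the sequence is periodic with period 24.
So s_{154} = s_{1 + ((154-1) mod 24)} = s_{10} = 1.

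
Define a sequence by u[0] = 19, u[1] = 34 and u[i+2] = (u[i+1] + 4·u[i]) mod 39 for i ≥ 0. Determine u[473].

Computing terms: u[0] = 19; u[1] = 34; u[2] = 32; u[3] = 12; u[4] = 23; u[5] = 32; u[6] = 7; u[7] = 18; u[8] = 7; u[9] = 1; u[10] = 29; u[11] = 33; u[12] = 32; u[13] = 8; u[14] = 19; u[15] = 12; u[16] = 10; u[17] = 19; u[18] = 20; u[19] = 18; u[20] = 20; u[21] = 14; u[22] = 16; u[23] = 33; u[24] = 19; u[25] = 34.
The sequence repeats with period 24.
So u[473] = u[0 + ((473-0) mod 24)] = u[17] = 19.

19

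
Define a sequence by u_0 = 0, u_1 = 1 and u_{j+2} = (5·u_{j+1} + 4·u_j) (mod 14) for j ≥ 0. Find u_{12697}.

13

Listing terms: u_0 = 0, u_1 = 1, u_2 = 5, u_3 = 1, u_4 = 11, u_5 = 3, u_6 = 3, u_7 = 13, u_8 = 7, u_9 = 3, u_{10} = 1, u_{11} = 3, u_{12} = 5, u_{13} = 9, u_{14} = 9, u_{15} = 11, u_{16} = 7, u_{17} = 9, u_{18} = 3, u_{19} = 9, u_{20} = 1, u_{21} = 13, u_{22} = 13, u_{23} = 5, u_{24} = 7, u_{25} = 13, u_{26} = 9, u_{27} = 13, u_{28} = 3, u_{29} = 11, u_{30} = 11, u_{31} = 1, u_{32} = 7, u_{33} = 11, u_{34} = 13, u_{35} = 11, u_{36} = 9, u_{37} = 5, u_{38} = 5, u_{39} = 3, u_{40} = 7, u_{41} = 5, u_{42} = 11, u_{43} = 5, u_{44} = 13, u_{45} = 1, u_{46} = 1, u_{47} = 9, u_{48} = 7, u_{49} = 1, u_{50} = 5.
Since (u_{49}, u_{50}) = (u_1, u_2) = (1, 5) (two consecutive terms determine the rest), the sequence is eventually periodic: after a pre-period of length 1 it cycles with period 48.
For j ≥ 1, u_j depends only on (j - 1) mod 48. (12697 - 1) mod 48 = 24, so u_{12697} = u_{25} = 13.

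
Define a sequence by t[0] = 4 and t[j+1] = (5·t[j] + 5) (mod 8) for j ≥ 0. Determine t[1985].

Computing terms: t[0] = 4,  t[1] = 1,  t[2] = 2,  t[3] = 7,  t[4] = 0,  t[5] = 5,  t[6] = 6,  t[7] = 3,  t[8] = 4.
Since t[8] = t[0] = 4, the sequence is periodic with period 8.
(1985 - 0) mod 8 = 1, so t[1985] = t[1] = 1.

1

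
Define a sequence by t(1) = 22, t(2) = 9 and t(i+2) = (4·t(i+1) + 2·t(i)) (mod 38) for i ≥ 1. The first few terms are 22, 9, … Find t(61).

We have t(1) = 22,  t(2) = 9,  t(3) = 4,  t(4) = 34,  t(5) = 30,  t(6) = 36,  t(7) = 14,  t(8) = 14,  t(9) = 8,  t(10) = 22,  t(11) = 28,  t(12) = 4,  t(13) = 34.
Since (t(12), t(13)) = (t(3), t(4)) = (4, 34) (two consecutive terms determine the rest), the sequence is eventually periodic: after a pre-period of length 2 it cycles with period 9.
For i ≥ 3, t(i) depends only on (i - 3) mod 9. (61 - 3) mod 9 = 4, so t(61) = t(7) = 14.

14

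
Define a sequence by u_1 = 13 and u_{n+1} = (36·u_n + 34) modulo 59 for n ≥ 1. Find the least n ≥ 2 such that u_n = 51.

u_1 = 13; u_2 = 30; u_3 = 52; u_4 = 18; u_5 = 33; u_6 = 42; u_7 = 12; u_8 = 53; u_9 = 54; u_{10} = 31; u_{11} = 29; u_{12} = 16; u_{13} = 20; u_{14} = 46; u_{15} = 38; u_{16} = 45; u_{17} = 2; u_{18} = 47; u_{19} = 15; u_{20} = 43; u_{21} = 48; u_{22} = 51; u_{23} = 41; u_{24} = 35; u_{25} = 55; u_{26} = 8; u_{27} = 27; u_{28} = 3; u_{29} = 24; u_{30} = 13.
Since u_{30} = u_1 = 13, the sequence is periodic with period 29.
The value 51 first appears (with n ≥ 2) at u_{22}.

22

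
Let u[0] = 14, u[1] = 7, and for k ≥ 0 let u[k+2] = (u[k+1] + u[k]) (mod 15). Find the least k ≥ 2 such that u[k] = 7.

9

We have u[0] = 14,  u[1] = 7,  u[2] = 6,  u[3] = 13,  u[4] = 4,  u[5] = 2,  u[6] = 6,  u[7] = 8,  u[8] = 14,  u[9] = 7.
Since (u[8], u[9]) = (u[0], u[1]) = (14, 7) (two consecutive terms determine the rest), the sequence is periodic with period 8.
The value 7 next appears (with k ≥ 2) at u[9].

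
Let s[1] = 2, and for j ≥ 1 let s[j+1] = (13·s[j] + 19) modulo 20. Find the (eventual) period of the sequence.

4

Computing terms: s[1] = 2; s[2] = 5; s[3] = 4; s[4] = 11; s[5] = 2.
The sequence repeats with period 4.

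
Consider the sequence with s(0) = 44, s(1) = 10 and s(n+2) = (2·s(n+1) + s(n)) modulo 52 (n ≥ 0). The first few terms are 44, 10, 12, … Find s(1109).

Listing terms: s(0) = 44; s(1) = 10; s(2) = 12; s(3) = 34; s(4) = 28; s(5) = 38; s(6) = 0; s(7) = 38; s(8) = 24; s(9) = 34; s(10) = 40; s(11) = 10; s(12) = 8; s(13) = 26; s(14) = 8; s(15) = 42; s(16) = 40; s(17) = 18; s(18) = 24; s(19) = 14; s(20) = 0; s(21) = 14; s(22) = 28; s(23) = 18; s(24) = 12; s(25) = 42; s(26) = 44; s(27) = 26; s(28) = 44; s(29) = 10.
The sequence repeats with period 28.
So s(1109) = s(0 + ((1109-0) mod 28)) = s(17) = 18.

18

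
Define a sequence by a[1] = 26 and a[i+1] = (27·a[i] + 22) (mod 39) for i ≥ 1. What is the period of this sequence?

13

We have a[1] = 26; a[2] = 22; a[3] = 31; a[4] = 1; a[5] = 10; a[6] = 19; a[7] = 28; a[8] = 37; a[9] = 7; a[10] = 16; a[11] = 25; a[12] = 34; a[13] = 4; a[14] = 13; a[15] = 22.
Since a[15] = a[2] = 22, the sequence is eventually periodic: after a pre-period of length 1 it cycles with period 13.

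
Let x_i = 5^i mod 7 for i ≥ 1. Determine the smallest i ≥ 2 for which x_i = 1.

6

Computing terms: x_1 = 5; x_2 = 4; x_3 = 6; x_4 = 2; x_5 = 3; x_6 = 1; x_7 = 5.
Since x_7 = x_1 = 5, the sequence is periodic with period 6.
The value 1 first appears (with i ≥ 2) at x_6.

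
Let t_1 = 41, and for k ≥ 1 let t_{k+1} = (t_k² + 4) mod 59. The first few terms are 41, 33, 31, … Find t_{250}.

t_1 = 41; t_2 = 33; t_3 = 31; t_4 = 21; t_5 = 32; t_6 = 25; t_7 = 39; t_8 = 50; t_9 = 26; t_{10} = 31.
Since t_{10} = t_3 = 31, the sequence is eventually periodic: after a pre-period of length 2 it cycles with period 7.
For k ≥ 3, t_k depends only on (k - 3) mod 7. (250 - 3) mod 7 = 2, so t_{250} = t_5 = 32.

32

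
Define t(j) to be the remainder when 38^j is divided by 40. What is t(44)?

16

Listing terms: t(1) = 38,  t(2) = 4,  t(3) = 32,  t(4) = 16,  t(5) = 8,  t(6) = 24,  t(7) = 32.
Since t(7) = t(3) = 32, the sequence is eventually periodic: after a pre-period of length 2 it cycles with period 4.
For j ≥ 3, t(j) depends only on (j - 3) mod 4. (44 - 3) mod 4 = 1, so t(44) = t(4) = 16.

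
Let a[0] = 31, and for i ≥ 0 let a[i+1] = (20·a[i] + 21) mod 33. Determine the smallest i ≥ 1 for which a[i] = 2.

We have a[0] = 31, a[1] = 14, a[2] = 4, a[3] = 2, a[4] = 28, a[5] = 20, a[6] = 25, a[7] = 26, a[8] = 13, a[9] = 17, a[10] = 31.
The sequence repeats with period 10.
The value 2 first appears (with i ≥ 1) at a[3].

3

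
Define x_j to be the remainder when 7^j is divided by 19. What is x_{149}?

11

Computing terms: x_0 = 1; x_1 = 7; x_2 = 11; x_3 = 1.
The sequence repeats with period 3.
(149 - 0) mod 3 = 2, so x_{149} = x_2 = 11.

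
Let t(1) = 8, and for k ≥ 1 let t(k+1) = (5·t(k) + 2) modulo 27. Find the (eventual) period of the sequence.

18

We have t(1) = 8, t(2) = 15, t(3) = 23, t(4) = 9, t(5) = 20, t(6) = 21, t(7) = 26, t(8) = 24, t(9) = 14, t(10) = 18, t(11) = 11, t(12) = 3, t(13) = 17, t(14) = 6, t(15) = 5, t(16) = 0, t(17) = 2, t(18) = 12, t(19) = 8.
Since t(19) = t(1) = 8, the sequence is periodic with period 18.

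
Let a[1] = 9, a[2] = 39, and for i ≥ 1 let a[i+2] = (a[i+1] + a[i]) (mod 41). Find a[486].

17

We have a[1] = 9, a[2] = 39, a[3] = 7, a[4] = 5, a[5] = 12, a[6] = 17, a[7] = 29, a[8] = 5, a[9] = 34, a[10] = 39, a[11] = 32, a[12] = 30, a[13] = 21, a[14] = 10, a[15] = 31, a[16] = 0, a[17] = 31, a[18] = 31, a[19] = 21, a[20] = 11, a[21] = 32, a[22] = 2, a[23] = 34, a[24] = 36, a[25] = 29, a[26] = 24, a[27] = 12, a[28] = 36, a[29] = 7, a[30] = 2, a[31] = 9, a[32] = 11, a[33] = 20, a[34] = 31, a[35] = 10, a[36] = 0, a[37] = 10, a[38] = 10, a[39] = 20, a[40] = 30, a[41] = 9, a[42] = 39.
Since (a[41], a[42]) = (a[1], a[2]) = (9, 39) (two consecutive terms determine the rest), the sequence is periodic with period 40.
So a[486] = a[1 + ((486-1) mod 40)] = a[6] = 17.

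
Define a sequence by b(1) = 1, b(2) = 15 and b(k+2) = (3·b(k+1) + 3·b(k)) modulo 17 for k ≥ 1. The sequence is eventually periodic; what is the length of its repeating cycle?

We have b(1) = 1,  b(2) = 15,  b(3) = 14,  b(4) = 2,  b(5) = 14,  b(6) = 14,  b(7) = 16,  b(8) = 5,  b(9) = 12,  b(10) = 0,  b(11) = 2,  b(12) = 6,  b(13) = 7,  b(14) = 5,  b(15) = 2,  b(16) = 4,  b(17) = 1,  b(18) = 15.
The sequence repeats with period 16.

16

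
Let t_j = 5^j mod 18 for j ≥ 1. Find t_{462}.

1

We have t_1 = 5, t_2 = 7, t_3 = 17, t_4 = 13, t_5 = 11, t_6 = 1, t_7 = 5.
Since t_7 = t_1 = 5, the sequence is periodic with period 6.
So t_{462} = t_{1 + ((462-1) mod 6)} = t_6 = 1.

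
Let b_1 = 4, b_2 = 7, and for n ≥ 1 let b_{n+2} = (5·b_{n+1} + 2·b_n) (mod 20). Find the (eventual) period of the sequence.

We have b_1 = 4,  b_2 = 7,  b_3 = 3,  b_4 = 9,  b_5 = 11,  b_6 = 13,  b_7 = 7,  b_8 = 1,  b_9 = 19,  b_{10} = 17,  b_{11} = 3,  b_{12} = 9.
Since (b_{11}, b_{12}) = (b_3, b_4) = (3, 9) (two consecutive terms determine the rest), the sequence is eventually periodic: after a pre-period of length 2 it cycles with period 8.

8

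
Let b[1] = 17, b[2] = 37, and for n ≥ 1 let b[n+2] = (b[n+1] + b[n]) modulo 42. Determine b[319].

39

We have b[1] = 17; b[2] = 37; b[3] = 12; b[4] = 7; b[5] = 19; b[6] = 26; b[7] = 3; b[8] = 29; b[9] = 32; b[10] = 19; b[11] = 9; b[12] = 28; b[13] = 37; b[14] = 23; b[15] = 18; b[16] = 41; b[17] = 17; b[18] = 16; b[19] = 33; b[20] = 7; b[21] = 40; b[22] = 5; b[23] = 3; b[24] = 8; b[25] = 11; b[26] = 19; b[27] = 30; b[28] = 7; b[29] = 37; b[30] = 2; b[31] = 39; b[32] = 41; b[33] = 38; b[34] = 37; b[35] = 33; b[36] = 28; b[37] = 19; b[38] = 5; b[39] = 24; b[40] = 29; b[41] = 11; b[42] = 40; b[43] = 9; b[44] = 7; b[45] = 16; b[46] = 23; b[47] = 39; b[48] = 20; b[49] = 17; b[50] = 37.
Since (b[49], b[50]) = (b[1], b[2]) = (17, 37) (two consecutive terms determine the rest), the sequence is periodic with period 48.
So b[319] = b[1 + ((319-1) mod 48)] = b[31] = 39.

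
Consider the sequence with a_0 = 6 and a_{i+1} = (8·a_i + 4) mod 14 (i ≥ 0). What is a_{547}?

10

a_0 = 6, a_1 = 10, a_2 = 0, a_3 = 4, a_4 = 8, a_5 = 12, a_6 = 2, a_7 = 6.
Since a_7 = a_0 = 6, the sequence is periodic with period 7.
(547 - 0) mod 7 = 1, so a_{547} = a_1 = 10.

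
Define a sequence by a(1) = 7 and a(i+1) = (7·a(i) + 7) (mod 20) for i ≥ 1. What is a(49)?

We have a(1) = 7, a(2) = 16, a(3) = 19, a(4) = 0, a(5) = 7.
Since a(5) = a(1) = 7, the sequence is periodic with period 4.
(49 - 1) mod 4 = 0, so a(49) = a(1) = 7.

7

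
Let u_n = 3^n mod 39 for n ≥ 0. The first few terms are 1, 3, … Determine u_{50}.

Listing terms: u_0 = 1, u_1 = 3, u_2 = 9, u_3 = 27, u_4 = 3.
Since u_4 = u_1 = 3, the sequence is eventually periodic: after a pre-period of length 1 it cycles with period 3.
For n ≥ 1, u_n depends only on (n - 1) mod 3. (50 - 1) mod 3 = 1, so u_{50} = u_2 = 9.

9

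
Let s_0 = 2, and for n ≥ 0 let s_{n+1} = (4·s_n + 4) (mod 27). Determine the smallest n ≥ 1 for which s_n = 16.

We have s_0 = 2, s_1 = 12, s_2 = 25, s_3 = 23, s_4 = 15, s_5 = 10, s_6 = 17, s_7 = 18, s_8 = 22, s_9 = 11, s_{10} = 21, s_{11} = 7, s_{12} = 5, s_{13} = 24, s_{14} = 19, s_{15} = 26, s_{16} = 0, s_{17} = 4, s_{18} = 20, s_{19} = 3, s_{20} = 16, s_{21} = 14, s_{22} = 6, s_{23} = 1, s_{24} = 8, s_{25} = 9, s_{26} = 13, s_{27} = 2.
Since s_{27} = s_0 = 2, the sequence is periodic with period 27.
The value 16 first appears (with n ≥ 1) at s_{20}.

20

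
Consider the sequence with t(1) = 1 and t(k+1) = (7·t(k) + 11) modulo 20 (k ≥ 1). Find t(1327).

Computing terms: t(1) = 1,  t(2) = 18,  t(3) = 17,  t(4) = 10,  t(5) = 1.
The sequence repeats with period 4.
(1327 - 1) mod 4 = 2, so t(1327) = t(3) = 17.

17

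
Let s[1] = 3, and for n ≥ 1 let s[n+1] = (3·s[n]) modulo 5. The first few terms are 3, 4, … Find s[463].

Listing terms: s[1] = 3, s[2] = 4, s[3] = 2, s[4] = 1, s[5] = 3.
Since s[5] = s[1] = 3, the sequence is periodic with period 4.
(463 - 1) mod 4 = 2, so s[463] = s[3] = 2.

2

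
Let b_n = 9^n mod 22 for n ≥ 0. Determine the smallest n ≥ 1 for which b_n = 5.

Listing terms: b_0 = 1; b_1 = 9; b_2 = 15; b_3 = 3; b_4 = 5; b_5 = 1.
Since b_5 = b_0 = 1, the sequence is periodic with period 5.
The value 5 first appears (with n ≥ 1) at b_4.

4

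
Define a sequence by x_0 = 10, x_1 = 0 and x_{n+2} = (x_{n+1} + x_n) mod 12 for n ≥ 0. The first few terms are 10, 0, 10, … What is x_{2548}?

We have x_0 = 10,  x_1 = 0,  x_2 = 10,  x_3 = 10,  x_4 = 8,  x_5 = 6,  x_6 = 2,  x_7 = 8,  x_8 = 10,  x_9 = 6,  x_{10} = 4,  x_{11} = 10,  x_{12} = 2,  x_{13} = 0,  x_{14} = 2,  x_{15} = 2,  x_{16} = 4,  x_{17} = 6,  x_{18} = 10,  x_{19} = 4,  x_{20} = 2,  x_{21} = 6,  x_{22} = 8,  x_{23} = 2,  x_{24} = 10,  x_{25} = 0.
Since (x_{24}, x_{25}) = (x_0, x_1) = (10, 0) (two consecutive terms determine the rest), the sequence is periodic with period 24.
So x_{2548} = x_{0 + ((2548-0) mod 24)} = x_4 = 8.

8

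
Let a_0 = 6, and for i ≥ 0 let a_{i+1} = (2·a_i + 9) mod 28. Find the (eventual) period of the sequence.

Computing terms: a_0 = 6,  a_1 = 21,  a_2 = 23,  a_3 = 27,  a_4 = 7,  a_5 = 23.
Since a_5 = a_2 = 23, the sequence is eventually periodic: after a pre-period of length 2 it cycles with period 3.

3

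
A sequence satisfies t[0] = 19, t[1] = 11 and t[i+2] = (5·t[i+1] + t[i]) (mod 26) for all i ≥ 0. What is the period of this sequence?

12

Listing terms: t[0] = 19,  t[1] = 11,  t[2] = 22,  t[3] = 17,  t[4] = 3,  t[5] = 6,  t[6] = 7,  t[7] = 15,  t[8] = 4,  t[9] = 9,  t[10] = 23,  t[11] = 20,  t[12] = 19,  t[13] = 11.
Since (t[12], t[13]) = (t[0], t[1]) = (19, 11) (two consecutive terms determine the rest), the sequence is periodic with period 12.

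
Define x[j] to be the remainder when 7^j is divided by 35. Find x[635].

Computing terms: x[0] = 1, x[1] = 7, x[2] = 14, x[3] = 28, x[4] = 21, x[5] = 7.
Since x[5] = x[1] = 7, the sequence is eventually periodic: after a pre-period of length 1 it cycles with period 4.
For j ≥ 1, x[j] depends only on (j - 1) mod 4. (635 - 1) mod 4 = 2, so x[635] = x[3] = 28.

28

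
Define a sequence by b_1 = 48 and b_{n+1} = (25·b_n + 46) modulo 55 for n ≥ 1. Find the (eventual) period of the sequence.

5

b_1 = 48,  b_2 = 36,  b_3 = 11,  b_4 = 46,  b_5 = 41,  b_6 = 26,  b_7 = 36.
Since b_7 = b_2 = 36, the sequence is eventually periodic: after a pre-period of length 1 it cycles with period 5.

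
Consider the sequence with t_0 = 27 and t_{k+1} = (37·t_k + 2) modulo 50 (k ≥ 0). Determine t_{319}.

t_0 = 27,  t_1 = 1,  t_2 = 39,  t_3 = 45,  t_4 = 17,  t_5 = 31,  t_6 = 49,  t_7 = 15,  t_8 = 7,  t_9 = 11,  t_{10} = 9,  t_{11} = 35,  t_{12} = 47,  t_{13} = 41,  t_{14} = 19,  t_{15} = 5,  t_{16} = 37,  t_{17} = 21,  t_{18} = 29,  t_{19} = 25,  t_{20} = 27.
The sequence repeats with period 20.
(319 - 0) mod 20 = 19, so t_{319} = t_{19} = 25.

25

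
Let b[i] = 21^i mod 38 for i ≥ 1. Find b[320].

25

Listing terms: b[1] = 21,  b[2] = 23,  b[3] = 27,  b[4] = 35,  b[5] = 13,  b[6] = 7,  b[7] = 33,  b[8] = 9,  b[9] = 37,  b[10] = 17,  b[11] = 15,  b[12] = 11,  b[13] = 3,  b[14] = 25,  b[15] = 31,  b[16] = 5,  b[17] = 29,  b[18] = 1,  b[19] = 21.
The sequence repeats with period 18.
(320 - 1) mod 18 = 13, so b[320] = b[14] = 25.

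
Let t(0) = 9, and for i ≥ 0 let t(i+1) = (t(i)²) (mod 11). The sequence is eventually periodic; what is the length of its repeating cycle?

4

We have t(0) = 9, t(1) = 4, t(2) = 5, t(3) = 3, t(4) = 9.
Since t(4) = t(0) = 9, the sequence is periodic with period 4.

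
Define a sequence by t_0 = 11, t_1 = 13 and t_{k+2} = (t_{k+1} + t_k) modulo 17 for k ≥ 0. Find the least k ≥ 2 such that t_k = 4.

19

Listing terms: t_0 = 11,  t_1 = 13,  t_2 = 7,  t_3 = 3,  t_4 = 10,  t_5 = 13,  t_6 = 6,  t_7 = 2,  t_8 = 8,  t_9 = 10,  t_{10} = 1,  t_{11} = 11,  t_{12} = 12,  t_{13} = 6,  t_{14} = 1,  t_{15} = 7,  t_{16} = 8,  t_{17} = 15,  t_{18} = 6,  t_{19} = 4,  t_{20} = 10,  t_{21} = 14,  t_{22} = 7,  t_{23} = 4,  t_{24} = 11,  t_{25} = 15,  t_{26} = 9,  t_{27} = 7,  t_{28} = 16,  t_{29} = 6,  t_{30} = 5,  t_{31} = 11,  t_{32} = 16,  t_{33} = 10,  t_{34} = 9,  t_{35} = 2,  t_{36} = 11,  t_{37} = 13.
Since (t_{36}, t_{37}) = (t_0, t_1) = (11, 13) (two consecutive terms determine the rest), the sequence is periodic with period 36.
The value 4 first appears (with k ≥ 2) at t_{19}.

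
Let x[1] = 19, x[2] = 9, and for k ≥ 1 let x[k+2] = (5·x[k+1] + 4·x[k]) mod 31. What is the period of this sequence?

Computing terms: x[1] = 19,  x[2] = 9,  x[3] = 28,  x[4] = 21,  x[5] = 0,  x[6] = 22,  x[7] = 17,  x[8] = 18,  x[9] = 3,  x[10] = 25,  x[11] = 13,  x[12] = 10,  x[13] = 9,  x[14] = 23,  x[15] = 27,  x[16] = 10,  x[17] = 3,  x[18] = 24,  x[19] = 8,  x[20] = 12,  x[21] = 30,  x[22] = 12,  x[23] = 25,  x[24] = 18,  x[25] = 4,  x[26] = 30,  x[27] = 11,  x[28] = 20,  x[29] = 20,  x[30] = 25,  x[31] = 19,  x[32] = 9.
Since (x[31], x[32]) = (x[1], x[2]) = (19, 9) (two consecutive terms determine the rest), the sequence is periodic with period 30.

30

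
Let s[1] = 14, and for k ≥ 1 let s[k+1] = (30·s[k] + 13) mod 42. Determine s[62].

We have s[1] = 14,  s[2] = 13,  s[3] = 25,  s[4] = 7,  s[5] = 13.
Since s[5] = s[2] = 13, the sequence is eventually periodic: after a pre-period of length 1 it cycles with period 3.
For k ≥ 2, s[k] depends only on (k - 2) mod 3. (62 - 2) mod 3 = 0, so s[62] = s[2] = 13.

13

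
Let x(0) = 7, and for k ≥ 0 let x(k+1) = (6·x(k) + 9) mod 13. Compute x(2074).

We have x(0) = 7; x(1) = 12; x(2) = 3; x(3) = 1; x(4) = 2; x(5) = 8; x(6) = 5; x(7) = 0; x(8) = 9; x(9) = 11; x(10) = 10; x(11) = 4; x(12) = 7.
Since x(12) = x(0) = 7, the sequence is periodic with period 12.
(2074 - 0) mod 12 = 10, so x(2074) = x(10) = 10.

10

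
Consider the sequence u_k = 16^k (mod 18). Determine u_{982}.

16

u_1 = 16; u_2 = 4; u_3 = 10; u_4 = 16.
Since u_4 = u_1 = 16, the sequence is periodic with period 3.
So u_{982} = u_{1 + ((982-1) mod 3)} = u_1 = 16.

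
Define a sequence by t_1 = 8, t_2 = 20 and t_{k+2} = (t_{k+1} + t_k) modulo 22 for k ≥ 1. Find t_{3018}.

Computing terms: t_1 = 8; t_2 = 20; t_3 = 6; t_4 = 4; t_5 = 10; t_6 = 14; t_7 = 2; t_8 = 16; t_9 = 18; t_{10} = 12; t_{11} = 8; t_{12} = 20.
The sequence repeats with period 10.
So t_{3018} = t_{1 + ((3018-1) mod 10)} = t_8 = 16.

16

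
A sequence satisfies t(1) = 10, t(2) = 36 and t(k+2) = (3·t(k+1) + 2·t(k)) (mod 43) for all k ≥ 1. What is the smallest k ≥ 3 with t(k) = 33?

5

t(1) = 10, t(2) = 36, t(3) = 42, t(4) = 26, t(5) = 33, t(6) = 22, t(7) = 3, t(8) = 10, t(9) = 36.
The sequence repeats with period 7.
The value 33 first appears (with k ≥ 3) at t(5).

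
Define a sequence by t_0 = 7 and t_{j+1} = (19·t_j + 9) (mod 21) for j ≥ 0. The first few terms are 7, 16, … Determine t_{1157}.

Computing terms: t_0 = 7, t_1 = 16, t_2 = 19, t_3 = 13, t_4 = 4, t_5 = 1, t_6 = 7.
The sequence repeats with period 6.
So t_{1157} = t_{0 + ((1157-0) mod 6)} = t_5 = 1.

1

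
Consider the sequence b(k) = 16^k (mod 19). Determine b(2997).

1

We have b(1) = 16,  b(2) = 9,  b(3) = 11,  b(4) = 5,  b(5) = 4,  b(6) = 7,  b(7) = 17,  b(8) = 6,  b(9) = 1,  b(10) = 16.
The sequence repeats with period 9.
So b(2997) = b(1 + ((2997-1) mod 9)) = b(9) = 1.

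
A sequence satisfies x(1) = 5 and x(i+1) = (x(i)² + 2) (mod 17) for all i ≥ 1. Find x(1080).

3

Computing terms: x(1) = 5; x(2) = 10; x(3) = 0; x(4) = 2; x(5) = 6; x(6) = 4; x(7) = 1; x(8) = 3; x(9) = 11; x(10) = 4.
Since x(10) = x(6) = 4, the sequence is eventually periodic: after a pre-period of length 5 it cycles with period 4.
For i ≥ 6, x(i) depends only on (i - 6) mod 4. (1080 - 6) mod 4 = 2, so x(1080) = x(8) = 3.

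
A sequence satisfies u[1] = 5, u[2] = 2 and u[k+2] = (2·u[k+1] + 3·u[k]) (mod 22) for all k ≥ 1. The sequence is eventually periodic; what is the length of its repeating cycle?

10

u[1] = 5,  u[2] = 2,  u[3] = 19,  u[4] = 0,  u[5] = 13,  u[6] = 4,  u[7] = 3,  u[8] = 18,  u[9] = 1,  u[10] = 12,  u[11] = 5,  u[12] = 2.
The sequence repeats with period 10.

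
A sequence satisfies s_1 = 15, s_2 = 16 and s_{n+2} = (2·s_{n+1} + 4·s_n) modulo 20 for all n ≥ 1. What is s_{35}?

4

Computing terms: s_1 = 15,  s_2 = 16,  s_3 = 12,  s_4 = 8,  s_5 = 4,  s_6 = 0,  s_7 = 16,  s_8 = 12.
Since (s_7, s_8) = (s_2, s_3) = (16, 12) (two consecutive terms determine the rest), the sequence is eventually periodic: after a pre-period of length 1 it cycles with period 5.
For n ≥ 2, s_n depends only on (n - 2) mod 5. (35 - 2) mod 5 = 3, so s_{35} = s_5 = 4.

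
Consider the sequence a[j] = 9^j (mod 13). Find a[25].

Computing terms: a[0] = 1,  a[1] = 9,  a[2] = 3,  a[3] = 1.
The sequence repeats with period 3.
So a[25] = a[0 + ((25-0) mod 3)] = a[1] = 9.

9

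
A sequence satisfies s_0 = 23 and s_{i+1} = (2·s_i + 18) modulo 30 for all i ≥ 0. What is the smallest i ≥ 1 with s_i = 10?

We have s_0 = 23,  s_1 = 4,  s_2 = 26,  s_3 = 10,  s_4 = 8,  s_5 = 4.
Since s_5 = s_1 = 4, the sequence is eventually periodic: after a pre-period of length 1 it cycles with period 4.
The value 10 first appears (with i ≥ 1) at s_3.

3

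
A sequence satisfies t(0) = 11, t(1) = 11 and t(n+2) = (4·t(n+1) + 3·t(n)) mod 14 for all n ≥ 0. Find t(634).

13

Computing terms: t(0) = 11; t(1) = 11; t(2) = 7; t(3) = 5; t(4) = 13; t(5) = 11; t(6) = 13; t(7) = 1; t(8) = 1; t(9) = 7; t(10) = 3; t(11) = 5; t(12) = 1; t(13) = 5; t(14) = 9; t(15) = 9; t(16) = 7; t(17) = 13; t(18) = 3; t(19) = 9; t(20) = 3; t(21) = 11; t(22) = 11.
Since (t(21), t(22)) = (t(0), t(1)) = (11, 11) (two consecutive terms determine the rest), the sequence is periodic with period 21.
So t(634) = t(0 + ((634-0) mod 21)) = t(4) = 13.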